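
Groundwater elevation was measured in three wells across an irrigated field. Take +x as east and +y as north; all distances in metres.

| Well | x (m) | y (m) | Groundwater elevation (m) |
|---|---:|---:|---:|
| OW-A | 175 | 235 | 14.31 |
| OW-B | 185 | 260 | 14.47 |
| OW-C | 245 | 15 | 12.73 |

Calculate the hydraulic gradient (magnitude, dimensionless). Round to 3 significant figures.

Three-point gradient (reference OW-A): Δ to OW-B = (10, 25, +0.16), Δ to OW-C = (70, -220, -1.58).
∂h/∂x = -0.001089, ∂h/∂y = +0.006835 (det = -3950).
|∇h| = √(-0.001089² + 0.006835²) = 0.006921

0.00692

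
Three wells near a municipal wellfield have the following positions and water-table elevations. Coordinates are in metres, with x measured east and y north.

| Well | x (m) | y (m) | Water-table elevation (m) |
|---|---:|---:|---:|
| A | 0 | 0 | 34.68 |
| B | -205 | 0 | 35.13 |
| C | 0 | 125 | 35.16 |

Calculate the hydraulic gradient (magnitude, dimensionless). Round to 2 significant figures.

0.0044

∂h/∂x = (35.13 − 34.68) / (-205 − 0) = -0.002195
∂h/∂y = (35.16 − 34.68) / (125 − 0) = +0.003840
|∇h| = √(-0.002195² + 0.003840²) = 0.004423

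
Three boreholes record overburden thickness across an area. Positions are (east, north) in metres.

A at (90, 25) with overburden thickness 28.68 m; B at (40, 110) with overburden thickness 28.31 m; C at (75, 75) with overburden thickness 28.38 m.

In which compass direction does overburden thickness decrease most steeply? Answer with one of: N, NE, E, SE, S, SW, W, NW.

NE

Differences from A: to B (Δx, Δy, Δh) = (-50, 85, -0.37); to C = (-15, 50, -0.30).
Determinant of the coordinate differences = (-50)·50 − (-15)·85 = -1225.
∂d/∂x = [(-0.37)·50 − (-0.30)·85] / -1225 = -0.005714
∂d/∂y = [(-50)·(-0.30) − (-15)·(-0.37)] / -1225 = -0.007714
Steepest decrease is along −∇f = (+0.005714 E, +0.007714 N) → northeast.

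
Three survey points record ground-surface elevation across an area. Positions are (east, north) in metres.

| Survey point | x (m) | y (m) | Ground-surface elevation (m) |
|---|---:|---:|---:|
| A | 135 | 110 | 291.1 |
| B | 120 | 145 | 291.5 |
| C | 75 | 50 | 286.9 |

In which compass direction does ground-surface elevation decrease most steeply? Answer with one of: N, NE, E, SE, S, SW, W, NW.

SW

Three-point gradient (reference A): Δ to B = (-15, 35, +0.4), Δ to C = (-60, -60, -4.2).
∂z/∂x = +0.04100, ∂z/∂y = +0.02900 (det = 3000).
Steepest decrease is along −∇f = (-0.04100 E, -0.02900 N) → southwest.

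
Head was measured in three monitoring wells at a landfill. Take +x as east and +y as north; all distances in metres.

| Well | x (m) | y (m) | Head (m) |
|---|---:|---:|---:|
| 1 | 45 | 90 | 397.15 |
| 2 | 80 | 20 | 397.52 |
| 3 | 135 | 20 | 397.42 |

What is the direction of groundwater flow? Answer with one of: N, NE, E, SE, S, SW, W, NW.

N

With h = a·x + b·y + c and 1 as origin, the differences give:
  35·a + (-70)·b = +0.37
  90·a + (-70)·b = +0.27
Eliminate b (×(-70) and ×(-70), subtract): 3850·a = -7.000 → a = ∂h/∂x = -0.001818
Back-substitute: b = ∂h/∂y = -0.006195.
Flow = −∇h = (+0.001818 east, +0.006195 north), which points north.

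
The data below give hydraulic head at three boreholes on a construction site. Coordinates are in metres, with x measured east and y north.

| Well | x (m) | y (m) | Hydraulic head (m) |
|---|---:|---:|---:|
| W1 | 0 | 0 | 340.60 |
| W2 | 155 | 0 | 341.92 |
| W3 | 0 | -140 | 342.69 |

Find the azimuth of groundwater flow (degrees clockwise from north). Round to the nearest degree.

330°

∂h/∂x = (341.92 − 340.60) / (155 − 0) = +0.008516
∂h/∂y = (342.69 − 340.60) / (-140 − 0) = -0.01493
Flow direction (−∇h) has components (-0.008516 E, +0.01493 N).
Azimuth = atan2(E, N) = atan2(-0.008516, +0.01493) = 330.3° ≈ 330°.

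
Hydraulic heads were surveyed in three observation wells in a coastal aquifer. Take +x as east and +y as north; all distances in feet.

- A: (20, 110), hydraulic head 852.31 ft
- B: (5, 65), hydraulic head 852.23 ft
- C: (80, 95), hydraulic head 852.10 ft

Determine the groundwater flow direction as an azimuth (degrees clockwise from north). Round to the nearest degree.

Taking A as reference: B−A = (-15, -45, -0.08); C−A = (60, -15, -0.21).
Solve a·Δx + b·Δy = Δh: det = (-15)·(-15) − 60·(-45) = 2925.
∂h/∂x = [(-0.08)·(-15) − (-0.21)·(-45)] / 2925 = -0.002821
∂h/∂y = [(-15)·(-0.21) − 60·(-0.08)] / 2925 = +0.002718
Flow direction (−∇h) has components (+0.002821 E, -0.002718 N).
Azimuth = atan2(E, N) = atan2(+0.002821, -0.002718) = 133.9° ≈ 134°.

134°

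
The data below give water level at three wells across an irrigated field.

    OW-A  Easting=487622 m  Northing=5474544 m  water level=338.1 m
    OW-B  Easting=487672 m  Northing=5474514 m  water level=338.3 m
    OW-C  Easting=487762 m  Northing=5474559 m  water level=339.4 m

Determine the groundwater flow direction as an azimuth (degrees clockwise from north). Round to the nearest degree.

Differences from OW-A: to OW-B (Δx, Δy, Δh) = (50, -30, +0.2); to OW-C = (140, 15, +1.3).
Determinant of the coordinate differences = 50·15 − 140·(-30) = 4950.
∂h/∂x = [(+0.2)·15 − (+1.3)·(-30)] / 4950 = +0.008485
∂h/∂y = [50·(+1.3) − 140·(+0.2)] / 4950 = +0.007475
Flow direction (−∇h) has components (-0.008485 E, -0.007475 N).
Azimuth = atan2(E, N) = atan2(-0.008485, -0.007475) = 228.6° ≈ 229°.

229°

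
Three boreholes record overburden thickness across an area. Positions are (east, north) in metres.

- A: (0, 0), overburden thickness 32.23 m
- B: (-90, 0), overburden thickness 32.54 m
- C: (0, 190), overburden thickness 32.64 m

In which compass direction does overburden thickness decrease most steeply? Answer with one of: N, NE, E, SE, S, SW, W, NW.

∂d/∂x = (32.54 − 32.23) / (-90 − 0) = -0.003444
∂d/∂y = (32.64 − 32.23) / (190 − 0) = +0.002158
Steepest decrease is along −∇f = (+0.003444 E, -0.002158 N) → southeast.

SE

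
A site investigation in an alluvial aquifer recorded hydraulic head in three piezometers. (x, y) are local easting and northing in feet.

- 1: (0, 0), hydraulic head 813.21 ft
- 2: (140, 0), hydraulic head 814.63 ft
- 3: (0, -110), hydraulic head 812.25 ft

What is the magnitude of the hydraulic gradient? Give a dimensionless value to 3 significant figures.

∂h/∂x = (814.63 − 813.21) / (140 − 0) = +0.01014
∂h/∂y = (812.25 − 813.21) / (-110 − 0) = +0.008727
|∇h| = √(0.01014² + 0.008727²) = 0.01338

0.0134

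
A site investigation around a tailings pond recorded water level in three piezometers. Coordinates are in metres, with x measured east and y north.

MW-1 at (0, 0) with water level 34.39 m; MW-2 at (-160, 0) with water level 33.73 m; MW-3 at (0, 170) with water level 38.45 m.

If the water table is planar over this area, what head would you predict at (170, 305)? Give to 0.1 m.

∂h/∂x = (33.73 − 34.39) / (-160 − 0) = +0.004125
∂h/∂y = (38.45 − 34.39) / (170 − 0) = +0.02388
h(170, 305) = 34.39 + (+0.004125)·(170) + (+0.02388)·(305) = 34.39 +0.701 +7.284 = 42.375 m.

42.4 m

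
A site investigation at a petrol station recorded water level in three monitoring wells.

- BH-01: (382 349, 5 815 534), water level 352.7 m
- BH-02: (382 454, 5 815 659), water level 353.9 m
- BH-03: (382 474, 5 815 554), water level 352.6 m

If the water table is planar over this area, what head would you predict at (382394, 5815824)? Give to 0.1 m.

Taking BH-01 as reference: BH-02−BH-01 = (105, 125, +1.2); BH-03−BH-01 = (125, 20, -0.1).
Solve a·Δx + b·Δy = Δh: det = 105·20 − 125·125 = -13525.
∂h/∂x = [(+1.2)·20 − (-0.1)·125] / -13525 = -0.002699
∂h/∂y = [105·(-0.1) − 125·(+1.2)] / -13525 = +0.01187
h(382394, 5815824) = 352.7 + (-0.002699)·(45) + (+0.01187)·(290) = 352.7 -0.121 +3.441 = 356.020 m.

356.0 m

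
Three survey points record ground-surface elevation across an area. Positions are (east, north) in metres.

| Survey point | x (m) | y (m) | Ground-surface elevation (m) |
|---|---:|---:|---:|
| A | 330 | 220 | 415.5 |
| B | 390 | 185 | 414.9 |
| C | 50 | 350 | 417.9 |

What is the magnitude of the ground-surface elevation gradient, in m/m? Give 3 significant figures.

0.0124 m/m

Taking A as reference: B−A = (60, -35, -0.6); C−A = (-280, 130, +2.4).
Solve a·Δx + b·Δy = Δz: det = 60·130 − (-280)·(-35) = -2000.
∂z/∂x = [(-0.6)·130 − (+2.4)·(-35)] / -2000 = -0.003000
∂z/∂y = [60·(+2.4) − (-280)·(-0.6)] / -2000 = +0.01200
|∇f| = √(-0.003000² + 0.01200²) = 0.01237 m/m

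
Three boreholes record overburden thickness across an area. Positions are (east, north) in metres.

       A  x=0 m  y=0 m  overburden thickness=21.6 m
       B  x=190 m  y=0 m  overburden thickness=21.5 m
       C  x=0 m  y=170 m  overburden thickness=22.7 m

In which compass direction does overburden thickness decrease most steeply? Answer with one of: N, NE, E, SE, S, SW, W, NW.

∂d/∂x = (21.5 − 21.6) / (190 − 0) = -0.0005263
∂d/∂y = (22.7 − 21.6) / (170 − 0) = +0.006471
Steepest decrease is along −∇f = (+0.0005263 E, -0.006471 N) → south.

S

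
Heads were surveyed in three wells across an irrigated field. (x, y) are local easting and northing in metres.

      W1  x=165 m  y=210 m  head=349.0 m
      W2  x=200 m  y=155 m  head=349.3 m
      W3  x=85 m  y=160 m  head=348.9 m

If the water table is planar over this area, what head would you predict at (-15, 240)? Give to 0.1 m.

348.3 m

Differences from W1: to W2 (Δx, Δy, Δh) = (35, -55, +0.3); to W3 = (-80, -50, -0.1).
Solve a·Δx + b·Δy = Δh: det = 35·(-50) − (-80)·(-55) = -6150.
∂h/∂x = [(+0.3)·(-50) − (-0.1)·(-55)] / -6150 = +0.003333
∂h/∂y = [35·(-0.1) − (-80)·(+0.3)] / -6150 = -0.003333
h(-15, 240) = 349.0 + (+0.003333)·(-180) + (-0.003333)·(30) = 349.0 -0.600 -0.100 = 348.300 m.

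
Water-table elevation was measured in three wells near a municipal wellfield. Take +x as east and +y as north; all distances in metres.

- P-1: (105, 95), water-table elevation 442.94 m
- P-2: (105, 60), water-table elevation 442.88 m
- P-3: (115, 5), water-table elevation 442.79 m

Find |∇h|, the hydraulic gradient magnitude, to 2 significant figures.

Differences from P-1: to P-2 (Δx, Δy, Δh) = (0, -35, -0.06); to P-3 = (10, -90, -0.15).
Determinant of the coordinate differences = 0·(-90) − 10·(-35) = 350.
∂h/∂x = [(-0.06)·(-90) − (-0.15)·(-35)] / 350 = +0.0004286
∂h/∂y = [0·(-0.15) − 10·(-0.06)] / 350 = +0.001714
|∇h| = √(0.0004286² + 0.001714²) = 0.001767

0.0018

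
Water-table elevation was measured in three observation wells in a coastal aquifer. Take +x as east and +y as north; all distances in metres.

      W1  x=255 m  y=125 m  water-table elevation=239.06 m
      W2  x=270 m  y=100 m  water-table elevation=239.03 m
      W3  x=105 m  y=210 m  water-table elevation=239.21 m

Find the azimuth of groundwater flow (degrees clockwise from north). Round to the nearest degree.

152°

Differences from W1: to W2 (Δx, Δy, Δh) = (15, -25, -0.03); to W3 = (-150, 85, +0.15).
Solve a·Δx + b·Δy = Δh: det = 15·85 − (-150)·(-25) = -2475.
∂h/∂x = [(-0.03)·85 − (+0.15)·(-25)] / -2475 = -0.0004848
∂h/∂y = [15·(+0.15) − (-150)·(-0.03)] / -2475 = +0.0009091
Flow direction (−∇h) has components (+0.0004848 E, -0.0009091 N).
Azimuth = atan2(E, N) = atan2(+0.0004848, -0.0009091) = 151.9° ≈ 152°.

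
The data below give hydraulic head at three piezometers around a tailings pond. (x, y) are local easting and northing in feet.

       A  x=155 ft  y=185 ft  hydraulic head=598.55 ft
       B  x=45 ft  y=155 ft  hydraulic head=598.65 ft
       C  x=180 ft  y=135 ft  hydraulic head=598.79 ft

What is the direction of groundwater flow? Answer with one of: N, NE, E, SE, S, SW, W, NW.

N

Taking A as reference: B−A = (-110, -30, +0.10); C−A = (25, -50, +0.24).
Solve a·Δx + b·Δy = Δh: det = (-110)·(-50) − 25·(-30) = 6250.
∂h/∂x = [(+0.10)·(-50) − (+0.24)·(-30)] / 6250 = +0.0003520
∂h/∂y = [(-110)·(+0.24) − 25·(+0.10)] / 6250 = -0.004624
Flow = −∇h = (-0.0003520 east, +0.004624 north), which points north.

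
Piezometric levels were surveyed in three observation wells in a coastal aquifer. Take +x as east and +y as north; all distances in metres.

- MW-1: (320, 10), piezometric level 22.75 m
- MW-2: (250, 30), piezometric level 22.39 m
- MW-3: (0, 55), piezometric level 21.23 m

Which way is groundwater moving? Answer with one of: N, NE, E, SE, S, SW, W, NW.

Taking MW-1 as reference: MW-2−MW-1 = (-70, 20, -0.36); MW-3−MW-1 = (-320, 45, -1.52).
Determinant of the coordinate differences = (-70)·45 − (-320)·20 = 3250.
∂h/∂x = [(-0.36)·45 − (-1.52)·20] / 3250 = +0.004369
∂h/∂y = [(-70)·(-1.52) − (-320)·(-0.36)] / 3250 = -0.002708
Flow = −∇h = (-0.004369 east, +0.002708 north), which points northwest.

NW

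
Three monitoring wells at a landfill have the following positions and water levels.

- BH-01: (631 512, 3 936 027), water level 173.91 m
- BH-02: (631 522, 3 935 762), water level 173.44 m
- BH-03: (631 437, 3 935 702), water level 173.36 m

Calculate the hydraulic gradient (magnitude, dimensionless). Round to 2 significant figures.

0.0018

With h = a·x + b·y + c and BH-01 as origin, the differences give:
  10·a + (-265)·b = -0.47
  (-75)·a + (-325)·b = -0.55
Eliminate b (×(-325) and ×(-265), subtract): -23125·a = 7.000 → a = ∂h/∂x = -0.0003027
Back-substitute: b = ∂h/∂y = +0.001762.
|∇h| = √(-0.0003027² + 0.001762²) = 0.001788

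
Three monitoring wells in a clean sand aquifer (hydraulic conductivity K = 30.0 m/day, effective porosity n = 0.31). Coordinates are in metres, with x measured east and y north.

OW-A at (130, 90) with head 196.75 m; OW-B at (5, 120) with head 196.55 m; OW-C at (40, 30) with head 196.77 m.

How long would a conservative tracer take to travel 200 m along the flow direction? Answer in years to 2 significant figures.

With h = a·x + b·y + c and OW-A as origin, the differences give:
  (-125)·a + 30·b = -0.20
  (-90)·a + (-60)·b = +0.02
Eliminate b (×(-60) and ×30, subtract): 10200·a = 11.400 → a = ∂h/∂x = +0.001118
Back-substitute: b = ∂h/∂y = -0.002010.
|∇h| = √(0.001118² + -0.002010²) = 0.0023
Seepage velocity v = K·i/n = 30.0 × 0.0023 / 0.31 = 0.2226 m/day.
t = 200 / 0.2226 = 898.5 days = 2.46 years.

2.5 years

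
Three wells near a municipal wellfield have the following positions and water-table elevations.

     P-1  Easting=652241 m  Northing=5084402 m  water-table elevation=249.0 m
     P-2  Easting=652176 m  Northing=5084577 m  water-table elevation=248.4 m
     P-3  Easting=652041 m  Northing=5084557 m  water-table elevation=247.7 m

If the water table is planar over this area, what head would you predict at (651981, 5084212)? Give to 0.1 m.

247.9 m

With h = a·x + b·y + c and P-1 as origin, the differences give:
  (-65)·a + 175·b = -0.6
  (-200)·a + 155·b = -1.3
Eliminate b (×155 and ×175, subtract): 24925·a = 134.50 → a = ∂h/∂x = +0.005396
Back-substitute: b = ∂h/∂y = -0.001424.
h(651981, 5084212) = 249.0 + (+0.005396)·(-260) + (-0.001424)·(-190) = 249.0 -1.403 +0.271 = 247.868 m.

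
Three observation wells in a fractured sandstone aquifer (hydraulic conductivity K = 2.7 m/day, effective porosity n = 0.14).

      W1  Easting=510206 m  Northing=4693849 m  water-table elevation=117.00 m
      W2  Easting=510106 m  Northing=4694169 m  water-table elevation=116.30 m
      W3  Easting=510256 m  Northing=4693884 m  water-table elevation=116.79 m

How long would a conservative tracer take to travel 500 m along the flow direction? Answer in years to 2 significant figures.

20 years

Differences from W1: to W2 (Δx, Δy, Δh) = (-100, 320, -0.70); to W3 = (50, 35, -0.21).
Determinant of the coordinate differences = (-100)·35 − 50·320 = -19500.
∂h/∂x = [(-0.70)·35 − (-0.21)·320] / -19500 = -0.002190
∂h/∂y = [(-100)·(-0.21) − 50·(-0.70)] / -19500 = -0.002872
|∇h| = √(-0.002190² + -0.002872²) = 0.003612
Seepage velocity v = K·i/n = 2.7 × 0.003612 / 0.14 = 0.06966 m/day.
t = 500 / 0.06966 = 7178 days = 19.7 years.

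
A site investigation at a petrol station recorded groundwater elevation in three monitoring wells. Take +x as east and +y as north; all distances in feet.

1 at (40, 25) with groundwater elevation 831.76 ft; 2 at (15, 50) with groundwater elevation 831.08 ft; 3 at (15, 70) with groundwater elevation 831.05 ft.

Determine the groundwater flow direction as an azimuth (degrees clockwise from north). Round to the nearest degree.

273°

With h = a·x + b·y + c and 1 as origin, the differences give:
  (-25)·a + 25·b = -0.68
  (-25)·a + 45·b = -0.71
Eliminate b (×45 and ×25, subtract): -500·a = -12.850 → a = ∂h/∂x = +0.02570
Back-substitute: b = ∂h/∂y = -0.001500.
Flow direction (−∇h) has components (-0.02570 E, +0.001500 N).
Azimuth = atan2(E, N) = atan2(-0.02570, +0.001500) = 273.3° ≈ 273°.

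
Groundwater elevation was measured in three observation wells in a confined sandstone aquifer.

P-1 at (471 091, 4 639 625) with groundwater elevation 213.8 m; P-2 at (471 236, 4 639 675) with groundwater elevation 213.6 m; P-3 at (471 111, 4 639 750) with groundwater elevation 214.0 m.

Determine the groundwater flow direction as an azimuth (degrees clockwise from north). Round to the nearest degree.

Differences from P-1: to P-2 (Δx, Δy, Δh) = (145, 50, -0.2); to P-3 = (20, 125, +0.2).
Determinant of the coordinate differences = 145·125 − 20·50 = 17125.
∂h/∂x = [(-0.2)·125 − (+0.2)·50] / 17125 = -0.002044
∂h/∂y = [145·(+0.2) − 20·(-0.2)] / 17125 = +0.001927
Flow direction (−∇h) has components (+0.002044 E, -0.001927 N).
Azimuth = atan2(E, N) = atan2(+0.002044, -0.001927) = 133.3° ≈ 133°.

133°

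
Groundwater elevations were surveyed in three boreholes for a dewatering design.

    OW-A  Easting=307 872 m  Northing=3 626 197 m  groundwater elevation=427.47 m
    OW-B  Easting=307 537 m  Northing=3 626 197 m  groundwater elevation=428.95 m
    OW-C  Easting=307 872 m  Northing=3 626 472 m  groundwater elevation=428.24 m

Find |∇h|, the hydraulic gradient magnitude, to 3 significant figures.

0.00523

∂h/∂x = (428.95 − 427.47) / (307537 − 307872) = -0.004418
∂h/∂y = (428.24 − 427.47) / (3626472 − 3626197) = +0.002800
|∇h| = √(-0.004418² + 0.002800²) = 0.005231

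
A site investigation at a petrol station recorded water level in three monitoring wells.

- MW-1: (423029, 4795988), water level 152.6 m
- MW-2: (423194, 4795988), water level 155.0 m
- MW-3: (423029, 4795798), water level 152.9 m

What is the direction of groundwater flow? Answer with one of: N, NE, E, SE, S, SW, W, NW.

W

∂h/∂x = (155.0 − 152.6) / (423194 − 423029) = +0.01455
∂h/∂y = (152.9 − 152.6) / (4795798 − 4795988) = -0.001579
Flow = −∇h = (-0.01455 east, +0.001579 north), which points west.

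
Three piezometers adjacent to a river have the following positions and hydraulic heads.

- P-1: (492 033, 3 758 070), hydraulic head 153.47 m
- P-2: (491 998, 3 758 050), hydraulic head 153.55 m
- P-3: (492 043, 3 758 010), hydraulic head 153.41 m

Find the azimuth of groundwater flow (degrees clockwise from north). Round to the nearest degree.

102°

Differences from P-1: to P-2 (Δx, Δy, Δh) = (-35, -20, +0.08); to P-3 = (10, -60, -0.06).
Solve a·Δx + b·Δy = Δh: det = (-35)·(-60) − 10·(-20) = 2300.
∂h/∂x = [(+0.08)·(-60) − (-0.06)·(-20)] / 2300 = -0.002609
∂h/∂y = [(-35)·(-0.06) − 10·(+0.08)] / 2300 = +0.0005652
Flow direction (−∇h) has components (+0.002609 E, -0.0005652 N).
Azimuth = atan2(E, N) = atan2(+0.002609, -0.0005652) = 102.2° ≈ 102°.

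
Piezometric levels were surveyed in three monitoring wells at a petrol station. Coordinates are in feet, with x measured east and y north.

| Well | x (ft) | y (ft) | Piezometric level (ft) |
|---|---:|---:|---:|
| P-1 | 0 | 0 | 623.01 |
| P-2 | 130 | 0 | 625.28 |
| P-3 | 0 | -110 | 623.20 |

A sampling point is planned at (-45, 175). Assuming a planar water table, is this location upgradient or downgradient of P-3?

downgradient

∂h/∂x = (625.28 − 623.01) / (130 − 0) = +0.01746
∂h/∂y = (623.20 − 623.01) / (-110 − 0) = -0.001727
Head at (-45, 175) = 623.01 + (+0.01746)·(-45) + (-0.001727)·(175) = 621.92 ft.
That is lower than the 623.20 ft at P-3, so the point is downgradient.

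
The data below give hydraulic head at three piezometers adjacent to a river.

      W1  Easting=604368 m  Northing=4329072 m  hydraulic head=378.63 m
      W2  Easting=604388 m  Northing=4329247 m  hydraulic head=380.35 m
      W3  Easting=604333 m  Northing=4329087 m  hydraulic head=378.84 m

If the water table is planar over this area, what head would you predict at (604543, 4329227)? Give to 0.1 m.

Differences from W1: to W2 (Δx, Δy, Δh) = (20, 175, +1.72); to W3 = (-35, 15, +0.21).
Determinant of the coordinate differences = 20·15 − (-35)·175 = 6425.
∂h/∂x = [(+1.72)·15 − (+0.21)·175] / 6425 = -0.001704
∂h/∂y = [20·(+0.21) − (-35)·(+1.72)] / 6425 = +0.01002
h(604543, 4329227) = 378.63 + (-0.001704)·(175) + (+0.01002)·(155) = 378.63 -0.298 +1.554 = 379.885 m.

379.9 m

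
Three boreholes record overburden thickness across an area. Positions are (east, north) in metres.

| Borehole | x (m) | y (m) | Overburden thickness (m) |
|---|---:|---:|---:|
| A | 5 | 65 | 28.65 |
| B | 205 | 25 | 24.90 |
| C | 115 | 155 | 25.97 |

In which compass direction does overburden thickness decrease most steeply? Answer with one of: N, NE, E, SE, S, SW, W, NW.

E

Taking A as reference: B−A = (200, -40, -3.75); C−A = (110, 90, -2.68).
Solve a·Δx + b·Δy = Δd: det = 200·90 − 110·(-40) = 22400.
∂d/∂x = [(-3.75)·90 − (-2.68)·(-40)] / 22400 = -0.01985
∂d/∂y = [200·(-2.68) − 110·(-3.75)] / 22400 = -0.005513
Steepest decrease is along −∇f = (+0.01985 E, +0.005513 N) → east.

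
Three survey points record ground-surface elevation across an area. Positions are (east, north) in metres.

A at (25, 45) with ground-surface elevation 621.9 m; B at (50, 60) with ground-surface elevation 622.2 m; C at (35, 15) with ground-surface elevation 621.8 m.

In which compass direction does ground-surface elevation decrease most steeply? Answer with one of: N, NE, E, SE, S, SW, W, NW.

SW

Differences from A: to B (Δx, Δy, Δh) = (25, 15, +0.3); to C = (10, -30, -0.1).
Solve a·Δx + b·Δy = Δz: det = 25·(-30) − 10·15 = -900.
∂z/∂x = [(+0.3)·(-30) − (-0.1)·15] / -900 = +0.008333
∂z/∂y = [25·(-0.1) − 10·(+0.3)] / -900 = +0.006111
Steepest decrease is along −∇f = (-0.008333 E, -0.006111 N) → southwest.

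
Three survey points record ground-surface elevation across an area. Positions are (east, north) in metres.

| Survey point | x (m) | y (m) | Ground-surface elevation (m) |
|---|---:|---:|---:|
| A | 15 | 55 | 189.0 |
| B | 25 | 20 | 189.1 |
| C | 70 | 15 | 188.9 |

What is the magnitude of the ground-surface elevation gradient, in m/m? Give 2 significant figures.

0.0065 m/m

Taking A as reference: B−A = (10, -35, +0.1); C−A = (55, -40, -0.1).
Determinant of the coordinate differences = 10·(-40) − 55·(-35) = 1525.
∂z/∂x = [(+0.1)·(-40) − (-0.1)·(-35)] / 1525 = -0.004918
∂z/∂y = [10·(-0.1) − 55·(+0.1)] / 1525 = -0.004262
|∇f| = √(-0.004918² + -0.004262²) = 0.006508 m/m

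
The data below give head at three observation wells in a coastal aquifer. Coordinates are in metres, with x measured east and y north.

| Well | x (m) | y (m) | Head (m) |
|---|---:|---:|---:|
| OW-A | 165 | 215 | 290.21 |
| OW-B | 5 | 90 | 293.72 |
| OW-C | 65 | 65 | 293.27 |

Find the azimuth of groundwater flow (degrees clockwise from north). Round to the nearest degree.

Taking OW-A as reference: OW-B−OW-A = (-160, -125, +3.51); OW-C−OW-A = (-100, -150, +3.06).
Determinant of the coordinate differences = (-160)·(-150) − (-100)·(-125) = 11500.
∂h/∂x = [(+3.51)·(-150) − (+3.06)·(-125)] / 11500 = -0.01252
∂h/∂y = [(-160)·(+3.06) − (-100)·(+3.51)] / 11500 = -0.01205
Flow direction (−∇h) has components (+0.01252 E, +0.01205 N).
Azimuth = atan2(E, N) = atan2(+0.01252, +0.01205) = 46.1° ≈ 046°.

046°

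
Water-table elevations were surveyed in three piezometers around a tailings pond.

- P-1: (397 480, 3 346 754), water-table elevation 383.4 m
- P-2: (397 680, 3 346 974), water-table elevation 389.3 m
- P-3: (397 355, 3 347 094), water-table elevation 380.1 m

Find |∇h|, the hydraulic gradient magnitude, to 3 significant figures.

Three-point gradient (reference P-1): Δ to P-2 = (200, 220, +5.9), Δ to P-3 = (-125, 340, -3.3).
∂h/∂x = +0.02861, ∂h/∂y = +0.0008115 (det = 95500).
|∇h| = √(0.02861² + 0.0008115²) = 0.02862

0.0286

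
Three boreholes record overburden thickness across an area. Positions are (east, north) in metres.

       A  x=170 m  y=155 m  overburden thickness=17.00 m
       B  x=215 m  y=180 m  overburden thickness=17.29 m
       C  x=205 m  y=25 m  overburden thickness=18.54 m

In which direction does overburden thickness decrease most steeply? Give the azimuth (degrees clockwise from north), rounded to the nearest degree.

308°

Taking A as reference: B−A = (45, 25, +0.29); C−A = (35, -130, +1.54).
Solve a·Δx + b·Δy = Δd: det = 45·(-130) − 35·25 = -6725.
∂d/∂x = [(+0.29)·(-130) − (+1.54)·25] / -6725 = +0.01133
∂d/∂y = [45·(+1.54) − 35·(+0.29)] / -6725 = -0.008796
Steepest decrease is along −∇f: components (-0.01133 E, +0.008796 N).
Azimuth = atan2(-0.01133, +0.008796) = 307.8° ≈ 308°.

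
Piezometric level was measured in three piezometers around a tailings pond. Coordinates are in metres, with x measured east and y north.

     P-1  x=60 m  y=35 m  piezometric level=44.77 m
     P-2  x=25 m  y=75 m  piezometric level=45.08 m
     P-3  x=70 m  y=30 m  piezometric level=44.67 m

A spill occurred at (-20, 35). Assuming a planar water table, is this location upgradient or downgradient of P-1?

upgradient

With h = a·x + b·y + c and P-1 as origin, the differences give:
  (-35)·a + 40·b = +0.31
  10·a + (-5)·b = -0.10
Eliminate b (×(-5) and ×40, subtract): -225·a = 2.450 → a = ∂h/∂x = -0.01089
Back-substitute: b = ∂h/∂y = -0.001778.
Head at (-20, 35) = 44.77 + (-0.01089)·(-80) + (-0.001778)·(0) = 45.64 m.
That is higher than the 44.77 m at P-1, so the point is upgradient.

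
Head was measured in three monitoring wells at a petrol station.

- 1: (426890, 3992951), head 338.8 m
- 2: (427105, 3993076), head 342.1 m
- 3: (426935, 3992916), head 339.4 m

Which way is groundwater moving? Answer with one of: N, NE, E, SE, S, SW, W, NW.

W

Differences from 1: to 2 (Δx, Δy, Δh) = (215, 125, +3.3); to 3 = (45, -35, +0.6).
Determinant of the coordinate differences = 215·(-35) − 45·125 = -13150.
∂h/∂x = [(+3.3)·(-35) − (+0.6)·125] / -13150 = +0.01449
∂h/∂y = [215·(+0.6) − 45·(+3.3)] / -13150 = +0.001483
Flow = −∇h = (-0.01449 east, -0.001483 north), which points west.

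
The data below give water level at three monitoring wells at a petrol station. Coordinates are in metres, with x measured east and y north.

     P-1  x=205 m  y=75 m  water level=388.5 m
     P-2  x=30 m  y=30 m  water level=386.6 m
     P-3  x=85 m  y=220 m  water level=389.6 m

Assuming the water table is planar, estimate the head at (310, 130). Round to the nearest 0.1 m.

With h = a·x + b·y + c and P-1 as origin, the differences give:
  (-175)·a + (-45)·b = -1.9
  (-120)·a + 145·b = +1.1
Eliminate b (×145 and ×(-45), subtract): -30775·a = -226.00 → a = ∂h/∂x = +0.007344
Back-substitute: b = ∂h/∂y = +0.01366.
h(310, 130) = 388.5 + (+0.007344)·(105) + (+0.01366)·(55) = 388.5 +0.771 +0.752 = 390.023 m.

390.0 m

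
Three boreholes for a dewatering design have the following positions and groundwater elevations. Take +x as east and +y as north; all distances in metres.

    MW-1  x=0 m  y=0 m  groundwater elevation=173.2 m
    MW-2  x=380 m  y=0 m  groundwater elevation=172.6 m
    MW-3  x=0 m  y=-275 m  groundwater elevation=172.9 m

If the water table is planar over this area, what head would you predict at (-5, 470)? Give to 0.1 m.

173.7 m

∂h/∂x = (172.6 − 173.2) / (380 − 0) = -0.001579
∂h/∂y = (172.9 − 173.2) / (-275 − 0) = +0.001091
h(-5, 470) = 173.2 + (-0.001579)·(-5) + (+0.001091)·(470) = 173.2 +0.008 +0.513 = 173.721 m.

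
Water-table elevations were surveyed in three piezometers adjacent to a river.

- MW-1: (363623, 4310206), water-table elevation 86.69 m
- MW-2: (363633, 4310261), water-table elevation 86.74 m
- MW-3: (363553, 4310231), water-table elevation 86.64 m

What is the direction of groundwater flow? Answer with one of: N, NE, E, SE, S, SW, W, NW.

Taking MW-1 as reference: MW-2−MW-1 = (10, 55, +0.05); MW-3−MW-1 = (-70, 25, -0.05).
Determinant of the coordinate differences = 10·25 − (-70)·55 = 4100.
∂h/∂x = [(+0.05)·25 − (-0.05)·55] / 4100 = +0.0009756
∂h/∂y = [10·(-0.05) − (-70)·(+0.05)] / 4100 = +0.0007317
Flow = −∇h = (-0.0009756 east, -0.0007317 north), which points southwest.

SW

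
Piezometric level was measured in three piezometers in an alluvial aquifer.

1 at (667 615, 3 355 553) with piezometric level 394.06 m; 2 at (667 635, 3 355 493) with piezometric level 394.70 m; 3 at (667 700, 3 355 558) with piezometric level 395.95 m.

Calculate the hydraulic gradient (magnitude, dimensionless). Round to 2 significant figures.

0.023

Three-point gradient (reference 1): Δ to 2 = (20, -60, +0.64), Δ to 3 = (85, 5, +1.89).
∂h/∂x = +0.02242, ∂h/∂y = -0.003192 (det = 5200).
|∇h| = √(0.02242² + -0.003192²) = 0.02265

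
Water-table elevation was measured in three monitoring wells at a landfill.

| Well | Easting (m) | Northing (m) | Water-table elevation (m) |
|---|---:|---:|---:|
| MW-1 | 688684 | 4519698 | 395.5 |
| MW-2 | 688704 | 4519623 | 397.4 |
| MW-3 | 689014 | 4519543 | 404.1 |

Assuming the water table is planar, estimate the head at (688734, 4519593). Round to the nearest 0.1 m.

398.5 m

With h = a·x + b·y + c and MW-1 as origin, the differences give:
  20·a + (-75)·b = +1.9
  330·a + (-155)·b = +8.6
Eliminate b (×(-155) and ×(-75), subtract): 21650·a = 350.50 → a = ∂h/∂x = +0.01619
Back-substitute: b = ∂h/∂y = -0.02102.
h(688734, 4519593) = 395.5 + (+0.01619)·(50) + (-0.02102)·(-105) = 395.5 +0.809 +2.207 = 398.516 m.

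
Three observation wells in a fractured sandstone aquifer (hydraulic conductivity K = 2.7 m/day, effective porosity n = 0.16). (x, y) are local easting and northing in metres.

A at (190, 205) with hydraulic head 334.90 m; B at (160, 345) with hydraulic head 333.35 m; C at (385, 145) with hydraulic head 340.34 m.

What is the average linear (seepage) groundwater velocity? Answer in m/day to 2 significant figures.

0.45 m/day

With h = a·x + b·y + c and A as origin, the differences give:
  (-30)·a + 140·b = -1.55
  195·a + (-60)·b = +5.44
Eliminate b (×(-60) and ×140, subtract): -25500·a = -668.600 → a = ∂h/∂x = +0.02622
Back-substitute: b = ∂h/∂y = -0.005453.
|∇h| = √(0.02622² + -0.005453²) = 0.02678
Seepage velocity v = K·i/n = 2.7 × 0.02678 / 0.16 = 0.4519 m/day.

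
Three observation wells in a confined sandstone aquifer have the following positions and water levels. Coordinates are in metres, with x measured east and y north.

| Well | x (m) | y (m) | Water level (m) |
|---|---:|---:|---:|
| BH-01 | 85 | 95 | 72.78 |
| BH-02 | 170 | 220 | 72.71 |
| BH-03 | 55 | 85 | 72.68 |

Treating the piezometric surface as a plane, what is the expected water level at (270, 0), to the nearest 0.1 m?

74.0 m

With h = a·x + b·y + c and BH-01 as origin, the differences give:
  85·a + 125·b = -0.07
  (-30)·a + (-10)·b = -0.10
Eliminate b (×(-10) and ×125, subtract): 2900·a = 13.200 → a = ∂h/∂x = +0.004552
Back-substitute: b = ∂h/∂y = -0.003655.
h(270, 0) = 72.78 + (+0.004552)·(185) + (-0.003655)·(-95) = 72.78 +0.842 +0.347 = 73.969 m.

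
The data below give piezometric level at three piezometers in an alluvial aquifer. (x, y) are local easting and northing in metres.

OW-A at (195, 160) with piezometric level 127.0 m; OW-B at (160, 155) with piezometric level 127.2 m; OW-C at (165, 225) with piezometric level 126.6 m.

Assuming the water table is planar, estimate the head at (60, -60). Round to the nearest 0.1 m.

Taking OW-A as reference: OW-B−OW-A = (-35, -5, +0.2); OW-C−OW-A = (-30, 65, -0.4).
Solve a·Δx + b·Δy = Δh: det = (-35)·65 − (-30)·(-5) = -2425.
∂h/∂x = [(+0.2)·65 − (-0.4)·(-5)] / -2425 = -0.004536
∂h/∂y = [(-35)·(-0.4) − (-30)·(+0.2)] / -2425 = -0.008247
h(60, -60) = 127.0 + (-0.004536)·(-135) + (-0.008247)·(-220) = 127.0 +0.612 +1.814 = 129.427 m.

129.4 m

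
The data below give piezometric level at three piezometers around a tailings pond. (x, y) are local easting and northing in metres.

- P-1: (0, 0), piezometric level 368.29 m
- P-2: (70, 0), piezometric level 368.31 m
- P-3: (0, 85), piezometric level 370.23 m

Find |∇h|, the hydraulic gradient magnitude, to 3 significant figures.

0.0228

∂h/∂x = (368.31 − 368.29) / (70 − 0) = +0.0002857
∂h/∂y = (370.23 − 368.29) / (85 − 0) = +0.02282
|∇h| = √(0.0002857² + 0.02282²) = 0.02282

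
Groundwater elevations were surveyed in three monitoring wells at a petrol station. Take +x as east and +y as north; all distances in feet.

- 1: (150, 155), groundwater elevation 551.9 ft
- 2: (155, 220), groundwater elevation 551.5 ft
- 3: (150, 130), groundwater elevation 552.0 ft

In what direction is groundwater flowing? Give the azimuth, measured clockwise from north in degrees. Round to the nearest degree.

Differences from 1: to 2 (Δx, Δy, Δh) = (5, 65, -0.4); to 3 = (0, -25, +0.1).
Determinant of the coordinate differences = 5·(-25) − 0·65 = -125.
∂h/∂x = [(-0.4)·(-25) − (+0.1)·65] / -125 = -0.02800
∂h/∂y = [5·(+0.1) − 0·(-0.4)] / -125 = -0.004000
Flow direction (−∇h) has components (+0.02800 E, +0.004000 N).
Azimuth = atan2(E, N) = atan2(+0.02800, +0.004000) = 81.9° ≈ 082°.

082°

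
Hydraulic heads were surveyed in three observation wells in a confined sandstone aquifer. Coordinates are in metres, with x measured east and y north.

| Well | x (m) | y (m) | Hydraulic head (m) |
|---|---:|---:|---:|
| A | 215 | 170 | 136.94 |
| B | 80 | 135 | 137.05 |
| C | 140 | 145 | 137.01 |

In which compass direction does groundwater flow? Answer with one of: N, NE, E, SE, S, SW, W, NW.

N

Taking A as reference: B−A = (-135, -35, +0.11); C−A = (-75, -25, +0.07).
Solve a·Δx + b·Δy = Δh: det = (-135)·(-25) − (-75)·(-35) = 750.
∂h/∂x = [(+0.11)·(-25) − (+0.07)·(-35)] / 750 = -0.0004000
∂h/∂y = [(-135)·(+0.07) − (-75)·(+0.11)] / 750 = -0.001600
Flow = −∇h = (+0.0004000 east, +0.001600 north), which points north.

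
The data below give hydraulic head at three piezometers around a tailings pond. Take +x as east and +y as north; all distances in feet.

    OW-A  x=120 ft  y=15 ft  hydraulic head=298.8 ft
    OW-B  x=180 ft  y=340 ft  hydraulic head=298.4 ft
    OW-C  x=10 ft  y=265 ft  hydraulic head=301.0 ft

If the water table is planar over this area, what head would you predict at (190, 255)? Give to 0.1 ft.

With h = a·x + b·y + c and OW-A as origin, the differences give:
  60·a + 325·b = -0.4
  (-110)·a + 250·b = +2.2
Eliminate b (×250 and ×325, subtract): 50750·a = -815.00 → a = ∂h/∂x = -0.01606
Back-substitute: b = ∂h/∂y = +0.001734.
h(190, 255) = 298.8 + (-0.01606)·(70) + (+0.001734)·(240) = 298.8 -1.124 +0.416 = 298.092 ft.

298.1 ft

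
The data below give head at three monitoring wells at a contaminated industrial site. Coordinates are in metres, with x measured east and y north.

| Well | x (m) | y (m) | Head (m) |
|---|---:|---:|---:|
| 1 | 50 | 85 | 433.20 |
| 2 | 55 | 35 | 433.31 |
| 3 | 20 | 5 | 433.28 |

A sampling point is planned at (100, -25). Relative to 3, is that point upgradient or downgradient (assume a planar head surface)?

upgradient

Taking 1 as reference: 2−1 = (5, -50, +0.11); 3−1 = (-30, -80, +0.08).
Determinant of the coordinate differences = 5·(-80) − (-30)·(-50) = -1900.
∂h/∂x = [(+0.11)·(-80) − (+0.08)·(-50)] / -1900 = +0.002526
∂h/∂y = [5·(+0.08) − (-30)·(+0.11)] / -1900 = -0.001947
Head at (100, -25) = 433.20 + (+0.002526)·(50) + (-0.001947)·(-110) = 433.54 m.
That is higher than the 433.28 m at 3, so the point is upgradient.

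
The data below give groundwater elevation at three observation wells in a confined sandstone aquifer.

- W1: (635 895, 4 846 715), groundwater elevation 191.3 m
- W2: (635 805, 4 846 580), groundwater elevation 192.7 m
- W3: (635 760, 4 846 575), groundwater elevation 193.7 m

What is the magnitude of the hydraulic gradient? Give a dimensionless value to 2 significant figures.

0.023

With h = a·x + b·y + c and W1 as origin, the differences give:
  (-90)·a + (-135)·b = +1.4
  (-135)·a + (-140)·b = +2.4
Eliminate b (×(-140) and ×(-135), subtract): -5625·a = 128.00 → a = ∂h/∂x = -0.02276
Back-substitute: b = ∂h/∂y = +0.004800.
|∇h| = √(-0.02276² + 0.004800²) = 0.02326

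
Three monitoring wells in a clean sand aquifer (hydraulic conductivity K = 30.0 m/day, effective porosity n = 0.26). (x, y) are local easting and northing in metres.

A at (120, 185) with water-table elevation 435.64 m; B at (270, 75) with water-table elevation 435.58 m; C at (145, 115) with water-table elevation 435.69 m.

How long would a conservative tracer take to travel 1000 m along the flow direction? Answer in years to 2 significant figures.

14 years

Differences from A: to B (Δx, Δy, Δh) = (150, -110, -0.06); to C = (25, -70, +0.05).
Determinant of the coordinate differences = 150·(-70) − 25·(-110) = -7750.
∂h/∂x = [(-0.06)·(-70) − (+0.05)·(-110)] / -7750 = -0.001252
∂h/∂y = [150·(+0.05) − 25·(-0.06)] / -7750 = -0.001161
|∇h| = √(-0.001252² + -0.001161²) = 0.001707
Seepage velocity v = K·i/n = 30.0 × 0.001707 / 0.26 = 0.197 m/day.
t = 1000 / 0.197 = 5076 days = 13.9 years.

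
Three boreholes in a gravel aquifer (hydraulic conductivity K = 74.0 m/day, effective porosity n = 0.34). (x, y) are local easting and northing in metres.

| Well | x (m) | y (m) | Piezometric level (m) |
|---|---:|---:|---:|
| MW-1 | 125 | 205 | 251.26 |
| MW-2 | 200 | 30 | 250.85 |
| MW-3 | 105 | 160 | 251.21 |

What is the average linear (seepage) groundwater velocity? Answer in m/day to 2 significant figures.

Three-point gradient (reference MW-1): Δ to MW-2 = (75, -175, -0.41), Δ to MW-3 = (-20, -45, -0.05).
∂h/∂x = -0.001411, ∂h/∂y = +0.001738 (det = -6875).
|∇h| = √(-0.001411² + 0.001738²) = 0.002239
Seepage velocity v = K·i/n = 74.0 × 0.002239 / 0.34 = 0.4873 m/day.

0.49 m/day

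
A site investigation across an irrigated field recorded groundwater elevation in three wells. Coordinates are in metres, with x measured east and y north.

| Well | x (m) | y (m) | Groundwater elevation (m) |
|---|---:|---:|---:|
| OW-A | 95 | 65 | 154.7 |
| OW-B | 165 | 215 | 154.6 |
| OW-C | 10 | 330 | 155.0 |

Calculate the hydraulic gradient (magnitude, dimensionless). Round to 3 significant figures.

0.00232

Taking OW-A as reference: OW-B−OW-A = (70, 150, -0.1); OW-C−OW-A = (-85, 265, +0.3).
Solve a·Δx + b·Δy = Δh: det = 70·265 − (-85)·150 = 31300.
∂h/∂x = [(-0.1)·265 − (+0.3)·150] / 31300 = -0.002284
∂h/∂y = [70·(+0.3) − (-85)·(-0.1)] / 31300 = +0.0003994
|∇h| = √(-0.002284² + 0.0003994²) = 0.002319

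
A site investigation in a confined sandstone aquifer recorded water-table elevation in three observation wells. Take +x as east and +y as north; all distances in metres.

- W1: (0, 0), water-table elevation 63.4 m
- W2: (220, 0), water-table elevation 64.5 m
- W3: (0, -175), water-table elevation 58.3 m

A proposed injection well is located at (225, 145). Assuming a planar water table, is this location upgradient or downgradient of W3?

upgradient

∂h/∂x = (64.5 − 63.4) / (220 − 0) = +0.005000
∂h/∂y = (58.3 − 63.4) / (-175 − 0) = +0.02914
Head at (225, 145) = 63.4 + (+0.005000)·(225) + (+0.02914)·(145) = 68.75 m.
That is higher than the 58.3 m at W3, so the point is upgradient.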